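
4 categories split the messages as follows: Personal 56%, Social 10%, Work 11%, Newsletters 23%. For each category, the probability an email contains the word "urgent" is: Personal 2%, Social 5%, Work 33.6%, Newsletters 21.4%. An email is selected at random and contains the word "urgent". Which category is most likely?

By Bayes' rule, posterior ∝ prior × likelihood:
  Personal: 0.56 × 0.02 = 0.0112
  Social: 0.1 × 0.05 = 0.005
  Work: 0.11 × 0.336 = 0.03696
  Newsletters: 0.23 × 0.214 = 0.04922
Normalizing constant = 0.10238.
Largest term belongs to Newsletters, so Newsletters is most probable.

Newsletters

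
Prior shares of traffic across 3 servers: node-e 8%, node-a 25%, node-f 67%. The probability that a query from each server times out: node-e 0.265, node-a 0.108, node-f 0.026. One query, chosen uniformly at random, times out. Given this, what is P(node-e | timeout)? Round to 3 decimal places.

0.323

Unnormalized posteriors (prior × likelihood):
  node-e: 0.08 × 0.265 = 0.0212
  node-a: 0.25 × 0.108 = 0.027
  node-f: 0.67 × 0.026 = 0.01742
Sum = 0.06562.
P(node-e | evidence) = 0.0212 / 0.06562 ≈ 0.323.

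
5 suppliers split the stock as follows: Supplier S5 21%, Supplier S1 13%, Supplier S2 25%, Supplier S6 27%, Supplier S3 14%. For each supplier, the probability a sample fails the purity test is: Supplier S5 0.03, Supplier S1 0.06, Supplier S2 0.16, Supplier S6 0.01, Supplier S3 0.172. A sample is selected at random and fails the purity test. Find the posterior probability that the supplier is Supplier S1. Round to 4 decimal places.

Compute prior × likelihood for every hypothesis:
  Supplier S5: 0.21 × 0.03 = 0.0063
  Supplier S1: 0.13 × 0.06 = 0.0078
  Supplier S2: 0.25 × 0.16 = 0.04
  Supplier S6: 0.27 × 0.01 = 0.0027
  Supplier S3: 0.14 × 0.172 = 0.02408
Sum = 0.08088.
P(Supplier S1 | evidence) = 0.0078 / 0.08088 ≈ 0.0964.

0.0964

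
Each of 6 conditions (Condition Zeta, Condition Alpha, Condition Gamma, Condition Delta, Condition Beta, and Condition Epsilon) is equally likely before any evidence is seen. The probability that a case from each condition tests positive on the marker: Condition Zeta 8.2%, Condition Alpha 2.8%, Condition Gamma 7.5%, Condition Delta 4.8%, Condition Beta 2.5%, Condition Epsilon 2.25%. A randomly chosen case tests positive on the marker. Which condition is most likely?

With a uniform prior (1/6 each), posterior ∝ likelihood:
  Condition Zeta: 0.082
  Condition Alpha: 0.028
  Condition Gamma: 0.075
  Condition Delta: 0.048
  Condition Beta: 0.025
  Condition Epsilon: 0.0225
Total = 0.2805.
Largest term belongs to Condition Zeta, so Condition Zeta is most probable.

Condition Zeta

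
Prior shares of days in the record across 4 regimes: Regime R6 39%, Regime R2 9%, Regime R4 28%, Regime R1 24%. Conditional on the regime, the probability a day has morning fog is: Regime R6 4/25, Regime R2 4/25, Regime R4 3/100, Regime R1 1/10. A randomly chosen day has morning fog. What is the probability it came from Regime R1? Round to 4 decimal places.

Compute prior × likelihood for every hypothesis:
  Regime R6: 0.39 × 0.16 = 0.0624
  Regime R2: 0.09 × 0.16 = 0.0144
  Regime R4: 0.28 × 0.03 = 0.0084
  Regime R1: 0.24 × 0.1 = 0.024
Total = 0.1092.
P(Regime R1 | evidence) = 0.024 / 0.1092 ≈ 0.2198.

0.2198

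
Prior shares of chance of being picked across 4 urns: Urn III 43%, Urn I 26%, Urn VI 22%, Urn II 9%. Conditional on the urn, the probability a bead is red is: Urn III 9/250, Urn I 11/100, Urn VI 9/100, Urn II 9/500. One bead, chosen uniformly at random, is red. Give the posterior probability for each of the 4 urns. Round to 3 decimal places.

Urn III 0.236, Urn I 0.437, Urn VI 0.302, Urn II 0.025

Prior × likelihood for each hypothesis:
  Urn III: 0.43 × 0.036 = 0.01548
  Urn I: 0.26 × 0.11 = 0.0286
  Urn VI: 0.22 × 0.09 = 0.0198
  Urn II: 0.09 × 0.018 = 0.00162
Normalizing constant = 0.0655.
P(Urn III | red) = 0.01548/0.0655 ≈ 0.236
P(Urn I | red) = 0.0286/0.0655 ≈ 0.437
P(Urn VI | red) = 0.0198/0.0655 ≈ 0.302
P(Urn II | red) = 0.00162/0.0655 ≈ 0.025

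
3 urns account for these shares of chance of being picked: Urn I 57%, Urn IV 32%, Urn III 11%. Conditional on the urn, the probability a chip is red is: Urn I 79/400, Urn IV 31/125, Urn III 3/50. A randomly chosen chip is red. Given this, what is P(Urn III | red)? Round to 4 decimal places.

By Bayes' rule, posterior ∝ prior × likelihood:
  Urn I: 0.57 × 0.1975 = 0.112575
  Urn IV: 0.32 × 0.248 = 0.07936
  Urn III: 0.11 × 0.06 = 0.0066
Normalizing constant = 0.198535.
P(Urn III | evidence) = 0.0066 / 0.198535 ≈ 0.0332.

0.0332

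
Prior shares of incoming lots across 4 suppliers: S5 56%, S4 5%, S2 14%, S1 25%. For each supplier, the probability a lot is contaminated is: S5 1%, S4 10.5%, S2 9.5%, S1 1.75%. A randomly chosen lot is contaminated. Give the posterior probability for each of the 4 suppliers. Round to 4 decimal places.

S5 0.1963, S4 0.1840, S2 0.4663, S1 0.1534

Unnormalized posteriors (prior × likelihood):
  S5: 0.56 × 0.01 = 0.0056
  S4: 0.05 × 0.105 = 0.00525
  S2: 0.14 × 0.095 = 0.0133
  S1: 0.25 × 0.0175 = 0.004375
Normalizing constant = 0.028525.
P(S5 | contaminated) = 0.0056/0.028525 ≈ 0.1963
P(S4 | contaminated) = 0.00525/0.028525 ≈ 0.1840
P(S2 | contaminated) = 0.0133/0.028525 ≈ 0.4663
P(S1 | contaminated) = 0.004375/0.028525 ≈ 0.1534
(Check: 0.1963+0.1840+0.4663+0.1534 = 1.0000.)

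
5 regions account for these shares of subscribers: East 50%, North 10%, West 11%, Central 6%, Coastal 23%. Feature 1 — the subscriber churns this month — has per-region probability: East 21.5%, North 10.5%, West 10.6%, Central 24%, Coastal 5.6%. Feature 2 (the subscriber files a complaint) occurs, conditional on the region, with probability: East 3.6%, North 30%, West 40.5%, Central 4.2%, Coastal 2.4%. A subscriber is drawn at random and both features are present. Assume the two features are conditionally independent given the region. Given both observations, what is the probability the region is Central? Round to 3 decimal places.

Prior × likelihood for each hypothesis:
  East: 0.5 × 0.215 × 0.036 = 0.00387
  North: 0.1 × 0.105 × 0.3 = 0.00315
  West: 0.11 × 0.106 × 0.405 = 0.0047223
  Central: 0.06 × 0.24 × 0.042 = 0.0006048
  Coastal: 0.23 × 0.056 × 0.024 = 0.00030912
Sum = 0.01265622.
P(Central | evidence) = 0.0006048 / 0.01265622 ≈ 0.048.

0.048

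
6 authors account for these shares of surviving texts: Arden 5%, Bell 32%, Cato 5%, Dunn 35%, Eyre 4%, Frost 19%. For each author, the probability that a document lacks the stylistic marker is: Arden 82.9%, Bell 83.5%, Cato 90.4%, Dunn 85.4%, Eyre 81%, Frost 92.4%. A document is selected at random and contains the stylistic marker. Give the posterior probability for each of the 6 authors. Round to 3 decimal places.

Taking complements, P(marker | each) = Arden 0.171, Bell 0.165, Cato 0.096, Dunn 0.146, Eyre 0.19, Frost 0.076.
By Bayes' rule, posterior ∝ prior × likelihood:
  Arden: 0.05 × 0.171 = 0.00855
  Bell: 0.32 × 0.165 = 0.0528
  Cato: 0.05 × 0.096 = 0.0048
  Dunn: 0.35 × 0.146 = 0.0511
  Eyre: 0.04 × 0.19 = 0.0076
  Frost: 0.19 × 0.076 = 0.01444
Total = 0.13929.
P(Arden | marker) = 0.00855/0.13929 ≈ 0.061
P(Bell | marker) = 0.0528/0.13929 ≈ 0.379
P(Cato | marker) = 0.0048/0.13929 ≈ 0.034
P(Dunn | marker) = 0.0511/0.13929 ≈ 0.367
P(Eyre | marker) = 0.0076/0.13929 ≈ 0.055
P(Frost | marker) = 0.01444/0.13929 ≈ 0.104
(Check: 0.061+0.379+0.034+0.367+0.055+0.104 = 1.000.)

Arden 0.061, Bell 0.379, Cato 0.034, Dunn 0.367, Eyre 0.055, Frost 0.104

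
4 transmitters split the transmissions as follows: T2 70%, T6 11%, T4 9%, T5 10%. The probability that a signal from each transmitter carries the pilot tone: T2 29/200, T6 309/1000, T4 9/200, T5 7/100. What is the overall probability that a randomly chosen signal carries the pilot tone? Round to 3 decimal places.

0.147

Unnormalized posteriors (prior × likelihood):
  T2: 0.7 × 0.145 = 0.1015
  T6: 0.11 × 0.309 = 0.03399
  T4: 0.09 × 0.045 = 0.00405
  T5: 0.1 × 0.07 = 0.007
P(pilot) = 0.1015 + 0.03399 + 0.00405 + 0.007 = 0.14654 → 0.147.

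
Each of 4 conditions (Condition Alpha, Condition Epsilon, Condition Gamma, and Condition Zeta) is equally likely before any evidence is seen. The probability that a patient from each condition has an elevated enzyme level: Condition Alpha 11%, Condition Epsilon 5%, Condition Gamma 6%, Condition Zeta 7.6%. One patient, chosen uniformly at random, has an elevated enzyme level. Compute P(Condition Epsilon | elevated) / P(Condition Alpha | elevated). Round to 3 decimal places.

Since the prior is uniform, the posterior is proportional to the likelihood:
  Condition Alpha: 0.11
  Condition Epsilon: 0.05
  Condition Gamma: 0.06
  Condition Zeta: 0.076
Normalizing constant = 0.296.
The ratio is 0.05 / 0.11 (the normalizer cancels) = 0.455.

0.455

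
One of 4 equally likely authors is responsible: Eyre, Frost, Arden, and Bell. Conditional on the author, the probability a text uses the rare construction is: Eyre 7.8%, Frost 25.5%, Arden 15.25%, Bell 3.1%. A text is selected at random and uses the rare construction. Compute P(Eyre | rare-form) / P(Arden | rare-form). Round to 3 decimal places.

With a uniform prior (1/4 each), posterior ∝ likelihood:
  Eyre: 0.078
  Frost: 0.255
  Arden: 0.1525
  Bell: 0.031
Sum = 0.5165.
The ratio is 0.078 / 0.1525 (the normalizer cancels) = 0.511.

0.511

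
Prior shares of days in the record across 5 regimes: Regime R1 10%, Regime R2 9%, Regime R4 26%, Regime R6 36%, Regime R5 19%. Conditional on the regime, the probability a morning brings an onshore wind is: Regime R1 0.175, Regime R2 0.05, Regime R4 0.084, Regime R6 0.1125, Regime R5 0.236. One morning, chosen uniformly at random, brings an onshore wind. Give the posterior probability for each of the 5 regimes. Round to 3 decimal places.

Regime R1 0.135, Regime R2 0.035, Regime R4 0.169, Regime R6 0.314, Regime R5 0.347

Unnormalized posteriors (prior × likelihood):
  Regime R1: 0.1 × 0.175 = 0.0175
  Regime R2: 0.09 × 0.05 = 0.0045
  Regime R4: 0.26 × 0.084 = 0.02184
  Regime R6: 0.36 × 0.1125 = 0.0405
  Regime R5: 0.19 × 0.236 = 0.04484
Normalizing constant = 0.12918.
P(Regime R1 | onshore) = 0.0175/0.12918 ≈ 0.135
P(Regime R2 | onshore) = 0.0045/0.12918 ≈ 0.035
P(Regime R4 | onshore) = 0.02184/0.12918 ≈ 0.169
P(Regime R6 | onshore) = 0.0405/0.12918 ≈ 0.314
P(Regime R5 | onshore) = 0.04484/0.12918 ≈ 0.347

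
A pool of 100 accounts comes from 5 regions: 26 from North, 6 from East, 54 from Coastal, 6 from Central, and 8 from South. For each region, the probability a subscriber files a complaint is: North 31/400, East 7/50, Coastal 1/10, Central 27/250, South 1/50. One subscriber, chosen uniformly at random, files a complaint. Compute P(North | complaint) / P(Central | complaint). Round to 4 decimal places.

Unnormalized posteriors (prior × likelihood):
  North: 0.26 × 0.0775 = 0.02015
  East: 0.06 × 0.14 = 0.0084
  Coastal: 0.54 × 0.1 = 0.054
  Central: 0.06 × 0.108 = 0.00648
  South: 0.08 × 0.02 = 0.0016
Total = 0.09063.
The ratio is 0.02015 / 0.00648 (the normalizer cancels) = 3.1096.

3.1096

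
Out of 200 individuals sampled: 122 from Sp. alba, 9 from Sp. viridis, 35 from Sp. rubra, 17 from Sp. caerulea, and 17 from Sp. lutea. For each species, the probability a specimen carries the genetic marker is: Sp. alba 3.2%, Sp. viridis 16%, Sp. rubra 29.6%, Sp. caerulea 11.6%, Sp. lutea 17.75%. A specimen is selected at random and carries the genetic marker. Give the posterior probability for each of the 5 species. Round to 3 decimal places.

Unnormalized posteriors (prior × likelihood):
  Sp. alba: 0.61 × 0.032 = 0.01952
  Sp. viridis: 0.045 × 0.16 = 0.0072
  Sp. rubra: 0.175 × 0.296 = 0.0518
  Sp. caerulea: 0.085 × 0.116 = 0.00986
  Sp. lutea: 0.085 × 0.1775 = 0.0150875
Sum = 0.1034675.
P(Sp. alba | marker) = 0.01952/0.1034675 ≈ 0.189
P(Sp. viridis | marker) = 0.0072/0.1034675 ≈ 0.070
P(Sp. rubra | marker) = 0.0518/0.1034675 ≈ 0.501
P(Sp. caerulea | marker) = 0.00986/0.1034675 ≈ 0.095
P(Sp. lutea | marker) = 0.0150875/0.1034675 ≈ 0.146

Sp. alba 0.189, Sp. viridis 0.070, Sp. rubra 0.501, Sp. caerulea 0.095, Sp. lutea 0.146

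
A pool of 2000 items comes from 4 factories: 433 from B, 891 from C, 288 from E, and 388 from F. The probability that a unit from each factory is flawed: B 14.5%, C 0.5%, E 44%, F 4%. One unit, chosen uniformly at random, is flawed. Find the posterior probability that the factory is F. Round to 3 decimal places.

0.074

Unnormalized posteriors (prior × likelihood):
  B: 0.2165 × 0.145 = 0.0313925
  C: 0.4455 × 0.005 = 0.0022275
  E: 0.144 × 0.44 = 0.06336
  F: 0.194 × 0.04 = 0.00776
Normalizing constant = 0.10474.
P(F | evidence) = 0.00776 / 0.10474 ≈ 0.074.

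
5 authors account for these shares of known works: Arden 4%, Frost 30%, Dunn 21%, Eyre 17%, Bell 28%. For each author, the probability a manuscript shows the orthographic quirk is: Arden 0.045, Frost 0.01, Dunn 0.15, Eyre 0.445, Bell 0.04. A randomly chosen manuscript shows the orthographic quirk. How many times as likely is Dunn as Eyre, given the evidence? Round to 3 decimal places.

By Bayes' rule, posterior ∝ prior × likelihood:
  Arden: 0.04 × 0.045 = 0.0018
  Frost: 0.3 × 0.01 = 0.003
  Dunn: 0.21 × 0.15 = 0.0315
  Eyre: 0.17 × 0.445 = 0.07565
  Bell: 0.28 × 0.04 = 0.0112
Normalizing constant = 0.12315.
The ratio is 0.0315 / 0.07565 (the normalizer cancels) = 0.416.

0.416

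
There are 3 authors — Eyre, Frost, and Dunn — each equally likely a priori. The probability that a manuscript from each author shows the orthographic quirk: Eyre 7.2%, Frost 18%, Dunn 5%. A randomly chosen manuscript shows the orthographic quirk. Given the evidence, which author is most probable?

Frost

Since the prior is uniform, the posterior is proportional to the likelihood:
  Eyre: 0.072
  Frost: 0.18
  Dunn: 0.05
Total = 0.302.
Largest term belongs to Frost, so Frost is most probable.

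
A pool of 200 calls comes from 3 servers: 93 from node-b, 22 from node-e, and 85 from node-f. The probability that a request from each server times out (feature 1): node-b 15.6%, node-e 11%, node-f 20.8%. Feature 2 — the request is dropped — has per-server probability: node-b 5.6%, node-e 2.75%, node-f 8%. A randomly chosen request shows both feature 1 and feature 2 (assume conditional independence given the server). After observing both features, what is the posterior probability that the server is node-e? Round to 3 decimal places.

0.029

By Bayes' rule, posterior ∝ prior × likelihood:
  node-b: 0.465 × 0.156 × 0.056 = 0.00406224
  node-e: 0.11 × 0.11 × 0.0275 = 0.00033275
  node-f: 0.425 × 0.208 × 0.08 = 0.007072
Normalizing constant = 0.01146699.
P(node-e | evidence) = 0.00033275 / 0.01146699 ≈ 0.029.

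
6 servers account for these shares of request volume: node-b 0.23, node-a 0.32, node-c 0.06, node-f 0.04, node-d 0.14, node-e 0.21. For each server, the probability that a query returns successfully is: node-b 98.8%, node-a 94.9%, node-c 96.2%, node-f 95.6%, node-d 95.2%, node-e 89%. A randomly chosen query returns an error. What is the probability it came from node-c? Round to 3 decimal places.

Taking complements, P(error | each) = node-b 0.012, node-a 0.051, node-c 0.038, node-f 0.044, node-d 0.048, node-e 0.11.
By Bayes' rule, posterior ∝ prior × likelihood:
  node-b: 0.23 × 0.012 = 0.00276
  node-a: 0.32 × 0.051 = 0.01632
  node-c: 0.06 × 0.038 = 0.00228
  node-f: 0.04 × 0.044 = 0.00176
  node-d: 0.14 × 0.048 = 0.00672
  node-e: 0.21 × 0.11 = 0.0231
Normalizing constant = 0.05294.
P(node-c | evidence) = 0.00228 / 0.05294 ≈ 0.043.

0.043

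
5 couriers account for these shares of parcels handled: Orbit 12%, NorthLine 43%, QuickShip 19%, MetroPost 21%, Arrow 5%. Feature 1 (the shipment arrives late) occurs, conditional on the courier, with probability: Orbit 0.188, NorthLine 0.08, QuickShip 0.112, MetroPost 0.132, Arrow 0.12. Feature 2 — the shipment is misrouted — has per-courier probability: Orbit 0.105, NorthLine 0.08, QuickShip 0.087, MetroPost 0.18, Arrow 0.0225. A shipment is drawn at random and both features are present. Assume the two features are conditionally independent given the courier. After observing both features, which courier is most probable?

Prior × likelihood for each hypothesis:
  Orbit: 0.12 × 0.188 × 0.105 = 0.0023688
  NorthLine: 0.43 × 0.08 × 0.08 = 0.002752
  QuickShip: 0.19 × 0.112 × 0.087 = 0.00185136
  MetroPost: 0.21 × 0.132 × 0.18 = 0.0049896
  Arrow: 0.05 × 0.12 × 0.0225 = 0.000135
Normalizing constant = 0.01209676.
Largest term belongs to MetroPost, so MetroPost is most probable.

MetroPost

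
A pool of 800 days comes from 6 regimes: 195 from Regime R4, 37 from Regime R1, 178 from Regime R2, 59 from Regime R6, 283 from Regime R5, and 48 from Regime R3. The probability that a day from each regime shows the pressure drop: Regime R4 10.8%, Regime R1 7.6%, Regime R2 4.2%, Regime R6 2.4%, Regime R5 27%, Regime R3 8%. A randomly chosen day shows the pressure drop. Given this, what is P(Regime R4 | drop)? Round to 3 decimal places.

0.186

Unnormalized posteriors (prior × likelihood):
  Regime R4: 0.24375 × 0.108 = 0.026325
  Regime R1: 0.04625 × 0.076 = 0.003515
  Regime R2: 0.2225 × 0.042 = 0.009345
  Regime R6: 0.07375 × 0.024 = 0.00177
  Regime R5: 0.35375 × 0.27 = 0.0955125
  Regime R3: 0.06 × 0.08 = 0.0048
Normalizing constant = 0.1412675.
P(Regime R4 | evidence) = 0.026325 / 0.1412675 ≈ 0.186.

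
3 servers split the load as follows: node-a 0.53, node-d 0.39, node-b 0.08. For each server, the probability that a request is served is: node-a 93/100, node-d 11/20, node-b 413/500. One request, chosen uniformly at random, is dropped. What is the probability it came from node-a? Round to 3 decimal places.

0.164

Taking complements, P(dropped | each) = node-a 0.07, node-d 0.45, node-b 0.174.
Prior × likelihood for each hypothesis:
  node-a: 0.53 × 0.07 = 0.0371
  node-d: 0.39 × 0.45 = 0.1755
  node-b: 0.08 × 0.174 = 0.01392
Total = 0.22652.
P(node-a | evidence) = 0.0371 / 0.22652 ≈ 0.164.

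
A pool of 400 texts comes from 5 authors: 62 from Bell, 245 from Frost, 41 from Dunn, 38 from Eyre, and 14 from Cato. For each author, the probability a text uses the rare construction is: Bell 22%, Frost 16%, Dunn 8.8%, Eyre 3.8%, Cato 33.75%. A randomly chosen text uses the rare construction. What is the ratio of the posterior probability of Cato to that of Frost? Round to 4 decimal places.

By Bayes' rule, posterior ∝ prior × likelihood:
  Bell: 0.155 × 0.22 = 0.0341
  Frost: 0.6125 × 0.16 = 0.098
  Dunn: 0.1025 × 0.088 = 0.00902
  Eyre: 0.095 × 0.038 = 0.00361
  Cato: 0.035 × 0.3375 = 0.0118125
Normalizing constant = 0.1565425.
The ratio is 0.0118125 / 0.098 (the normalizer cancels) = 0.1205.

0.1205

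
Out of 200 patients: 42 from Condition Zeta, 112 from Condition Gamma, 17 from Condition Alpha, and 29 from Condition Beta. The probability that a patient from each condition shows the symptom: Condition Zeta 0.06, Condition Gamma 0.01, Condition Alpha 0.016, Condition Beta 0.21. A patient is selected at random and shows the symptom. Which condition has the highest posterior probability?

By Bayes' rule, posterior ∝ prior × likelihood:
  Condition Zeta: 0.21 × 0.06 = 0.0126
  Condition Gamma: 0.56 × 0.01 = 0.0056
  Condition Alpha: 0.085 × 0.016 = 0.00136
  Condition Beta: 0.145 × 0.21 = 0.03045
Sum = 0.05001.
Largest term belongs to Condition Beta, so Condition Beta is most probable.

Condition Beta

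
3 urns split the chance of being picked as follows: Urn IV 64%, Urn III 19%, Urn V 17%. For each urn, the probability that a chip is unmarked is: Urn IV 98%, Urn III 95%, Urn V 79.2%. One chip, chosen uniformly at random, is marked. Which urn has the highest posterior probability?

Urn V

Taking complements, P(marked | each) = Urn IV 0.02, Urn III 0.05, Urn V 0.208.
Prior × likelihood for each hypothesis:
  Urn IV: 0.64 × 0.02 = 0.0128
  Urn III: 0.19 × 0.05 = 0.0095
  Urn V: 0.17 × 0.208 = 0.03536
Normalizing constant = 0.05766.
Largest term belongs to Urn V, so Urn V is most probable.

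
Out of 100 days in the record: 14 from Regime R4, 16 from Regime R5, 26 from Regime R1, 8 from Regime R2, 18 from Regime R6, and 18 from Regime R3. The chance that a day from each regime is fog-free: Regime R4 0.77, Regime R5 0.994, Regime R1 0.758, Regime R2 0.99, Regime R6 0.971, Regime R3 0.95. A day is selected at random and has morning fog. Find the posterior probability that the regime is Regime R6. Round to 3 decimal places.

0.047

Taking complements, P(fog | each) = Regime R4 0.23, Regime R5 0.006, Regime R1 0.242, Regime R2 0.01, Regime R6 0.029, Regime R3 0.05.
Compute prior × likelihood for every hypothesis:
  Regime R4: 0.14 × 0.23 = 0.0322
  Regime R5: 0.16 × 0.006 = 0.00096
  Regime R1: 0.26 × 0.242 = 0.06292
  Regime R2: 0.08 × 0.01 = 0.0008
  Regime R6: 0.18 × 0.029 = 0.00522
  Regime R3: 0.18 × 0.05 = 0.009
Total = 0.1111.
P(Regime R6 | evidence) = 0.00522 / 0.1111 ≈ 0.047.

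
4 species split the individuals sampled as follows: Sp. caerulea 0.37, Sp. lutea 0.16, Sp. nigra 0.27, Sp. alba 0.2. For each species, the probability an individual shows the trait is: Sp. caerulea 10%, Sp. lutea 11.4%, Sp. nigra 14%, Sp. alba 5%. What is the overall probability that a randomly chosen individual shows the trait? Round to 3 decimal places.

By Bayes' rule, posterior ∝ prior × likelihood:
  Sp. caerulea: 0.37 × 0.1 = 0.037
  Sp. lutea: 0.16 × 0.114 = 0.01824
  Sp. nigra: 0.27 × 0.14 = 0.0378
  Sp. alba: 0.2 × 0.05 = 0.01
P(trait) = 0.037 + 0.01824 + 0.0378 + 0.01 = 0.10304 → 0.103.

0.103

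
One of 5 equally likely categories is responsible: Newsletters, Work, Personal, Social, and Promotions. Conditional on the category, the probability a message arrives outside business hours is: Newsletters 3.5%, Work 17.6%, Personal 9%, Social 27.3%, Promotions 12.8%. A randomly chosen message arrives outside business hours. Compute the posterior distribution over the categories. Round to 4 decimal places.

With a uniform prior (1/5 each), posterior ∝ likelihood:
  Newsletters: 0.035
  Work: 0.176
  Personal: 0.09
  Social: 0.273
  Promotions: 0.128
Total = 0.702.
P(Newsletters | off-hours) = 0.035/0.702 ≈ 0.0499
P(Work | off-hours) = 0.176/0.702 ≈ 0.2507
P(Personal | off-hours) = 0.09/0.702 ≈ 0.1282
P(Social | off-hours) = 0.273/0.702 ≈ 0.3889
P(Promotions | off-hours) = 0.128/0.702 ≈ 0.1823
(Check: 0.0499+0.2507+0.1282+0.3889+0.1823 = 1.0000.)

Newsletters 0.0499, Work 0.2507, Personal 0.1282, Social 0.3889, Promotions 0.1823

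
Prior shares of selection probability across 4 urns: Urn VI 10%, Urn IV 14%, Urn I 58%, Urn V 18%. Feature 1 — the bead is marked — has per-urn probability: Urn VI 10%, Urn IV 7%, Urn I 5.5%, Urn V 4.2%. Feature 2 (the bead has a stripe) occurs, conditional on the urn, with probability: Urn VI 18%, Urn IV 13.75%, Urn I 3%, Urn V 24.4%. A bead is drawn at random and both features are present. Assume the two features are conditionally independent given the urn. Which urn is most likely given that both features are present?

Urn V

Compute prior × likelihood for every hypothesis:
  Urn VI: 0.1 × 0.1 × 0.18 = 0.0018
  Urn IV: 0.14 × 0.07 × 0.1375 = 0.0013475
  Urn I: 0.58 × 0.055 × 0.03 = 0.000957
  Urn V: 0.18 × 0.042 × 0.244 = 0.00184464
Sum = 0.00594914.
Largest term belongs to Urn V, so Urn V is most probable.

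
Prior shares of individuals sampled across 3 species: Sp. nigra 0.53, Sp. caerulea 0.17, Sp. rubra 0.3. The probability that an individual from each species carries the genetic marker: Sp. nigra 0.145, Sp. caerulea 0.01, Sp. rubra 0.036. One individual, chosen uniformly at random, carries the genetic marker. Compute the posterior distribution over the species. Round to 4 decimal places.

Compute prior × likelihood for every hypothesis:
  Sp. nigra: 0.53 × 0.145 = 0.07685
  Sp. caerulea: 0.17 × 0.01 = 0.0017
  Sp. rubra: 0.3 × 0.036 = 0.0108
Normalizing constant = 0.08935.
P(Sp. nigra | marker) = 0.07685/0.08935 ≈ 0.8601
P(Sp. caerulea | marker) = 0.0017/0.08935 ≈ 0.0190
P(Sp. rubra | marker) = 0.0108/0.08935 ≈ 0.1209

Sp. nigra 0.8601, Sp. caerulea 0.0190, Sp. rubra 0.1209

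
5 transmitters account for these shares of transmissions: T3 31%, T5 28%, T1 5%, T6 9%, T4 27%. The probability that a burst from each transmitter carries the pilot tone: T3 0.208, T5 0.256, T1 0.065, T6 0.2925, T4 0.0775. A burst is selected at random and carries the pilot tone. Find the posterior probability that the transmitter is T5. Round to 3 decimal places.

By Bayes' rule, posterior ∝ prior × likelihood:
  T3: 0.31 × 0.208 = 0.06448
  T5: 0.28 × 0.256 = 0.07168
  T1: 0.05 × 0.065 = 0.00325
  T6: 0.09 × 0.2925 = 0.026325
  T4: 0.27 × 0.0775 = 0.020925
Total = 0.18666.
P(T5 | evidence) = 0.07168 / 0.18666 ≈ 0.384.

0.384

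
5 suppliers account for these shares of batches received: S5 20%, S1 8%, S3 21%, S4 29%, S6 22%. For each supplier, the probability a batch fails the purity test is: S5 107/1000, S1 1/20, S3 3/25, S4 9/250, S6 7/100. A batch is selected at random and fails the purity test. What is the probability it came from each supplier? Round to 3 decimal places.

S5 0.280, S1 0.052, S3 0.330, S4 0.137, S6 0.201

Compute prior × likelihood for every hypothesis:
  S5: 0.2 × 0.107 = 0.0214
  S1: 0.08 × 0.05 = 0.004
  S3: 0.21 × 0.12 = 0.0252
  S4: 0.29 × 0.036 = 0.01044
  S6: 0.22 × 0.07 = 0.0154
Normalizing constant = 0.07644.
P(S5 | off-spec) = 0.0214/0.07644 ≈ 0.280
P(S1 | off-spec) = 0.004/0.07644 ≈ 0.052
P(S3 | off-spec) = 0.0252/0.07644 ≈ 0.330
P(S4 | off-spec) = 0.01044/0.07644 ≈ 0.137
P(S6 | off-spec) = 0.0154/0.07644 ≈ 0.201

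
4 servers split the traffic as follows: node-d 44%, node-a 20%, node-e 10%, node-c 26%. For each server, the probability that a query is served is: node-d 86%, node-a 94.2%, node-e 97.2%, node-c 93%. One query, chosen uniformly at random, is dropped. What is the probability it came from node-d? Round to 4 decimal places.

Taking complements, P(dropped | each) = node-d 0.14, node-a 0.058, node-e 0.028, node-c 0.07.
Unnormalized posteriors (prior × likelihood):
  node-d: 0.44 × 0.14 = 0.0616
  node-a: 0.2 × 0.058 = 0.0116
  node-e: 0.1 × 0.028 = 0.0028
  node-c: 0.26 × 0.07 = 0.0182
Total = 0.0942.
P(node-d | evidence) = 0.0616 / 0.0942 ≈ 0.6539.

0.6539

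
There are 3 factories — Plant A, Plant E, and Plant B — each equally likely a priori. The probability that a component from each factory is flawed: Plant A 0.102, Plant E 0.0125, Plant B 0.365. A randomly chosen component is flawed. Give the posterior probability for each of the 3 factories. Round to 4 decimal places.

Since the prior is uniform, the posterior is proportional to the likelihood:
  Plant A: 0.102
  Plant E: 0.0125
  Plant B: 0.365
Normalizing constant = 0.4795.
P(Plant A | flawed) = 0.102/0.4795 ≈ 0.2127
P(Plant E | flawed) = 0.0125/0.4795 ≈ 0.0261
P(Plant B | flawed) = 0.365/0.4795 ≈ 0.7612

Plant A 0.2127, Plant E 0.0261, Plant B 0.7612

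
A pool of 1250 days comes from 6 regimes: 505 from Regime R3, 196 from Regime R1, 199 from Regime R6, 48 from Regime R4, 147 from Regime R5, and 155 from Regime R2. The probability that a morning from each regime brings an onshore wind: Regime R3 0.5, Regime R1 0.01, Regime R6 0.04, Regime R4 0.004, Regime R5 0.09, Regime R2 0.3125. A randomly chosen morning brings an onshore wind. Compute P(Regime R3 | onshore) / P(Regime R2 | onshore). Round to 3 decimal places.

5.213

Unnormalized posteriors (prior × likelihood):
  Regime R3: 0.404 × 0.5 = 0.202
  Regime R1: 0.1568 × 0.01 = 0.001568
  Regime R6: 0.1592 × 0.04 = 0.006368
  Regime R4: 0.0384 × 0.004 = 0.0001536
  Regime R5: 0.1176 × 0.09 = 0.010584
  Regime R2: 0.124 × 0.3125 = 0.03875
Total = 0.2594236.
The ratio is 0.202 / 0.03875 (the normalizer cancels) = 5.213.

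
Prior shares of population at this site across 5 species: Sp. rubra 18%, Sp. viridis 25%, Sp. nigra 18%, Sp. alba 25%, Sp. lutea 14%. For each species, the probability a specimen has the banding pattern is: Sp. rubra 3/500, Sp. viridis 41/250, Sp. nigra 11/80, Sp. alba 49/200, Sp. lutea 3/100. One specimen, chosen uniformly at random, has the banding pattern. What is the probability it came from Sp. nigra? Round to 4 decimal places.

0.1871

Compute prior × likelihood for every hypothesis:
  Sp. rubra: 0.18 × 0.006 = 0.00108
  Sp. viridis: 0.25 × 0.164 = 0.041
  Sp. nigra: 0.18 × 0.1375 = 0.02475
  Sp. alba: 0.25 × 0.245 = 0.06125
  Sp. lutea: 0.14 × 0.03 = 0.0042
Sum = 0.13228.
P(Sp. nigra | evidence) = 0.02475 / 0.13228 ≈ 0.1871.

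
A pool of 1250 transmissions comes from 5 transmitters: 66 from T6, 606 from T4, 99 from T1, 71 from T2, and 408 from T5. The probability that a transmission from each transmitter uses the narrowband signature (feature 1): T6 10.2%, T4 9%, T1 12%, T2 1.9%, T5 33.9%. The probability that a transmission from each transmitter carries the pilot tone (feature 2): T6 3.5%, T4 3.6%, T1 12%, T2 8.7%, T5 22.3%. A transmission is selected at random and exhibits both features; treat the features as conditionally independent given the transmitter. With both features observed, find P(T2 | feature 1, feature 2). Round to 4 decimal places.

Compute prior × likelihood for every hypothesis:
  T6: 0.0528 × 0.102 × 0.035 = 0.000188496
  T4: 0.4848 × 0.09 × 0.036 = 0.001570752
  T1: 0.0792 × 0.12 × 0.12 = 0.00114048
  T2: 0.0568 × 0.019 × 0.087 = 0.0000938904
  T5: 0.3264 × 0.339 × 0.223 = 0.0246748608
Normalizing constant = 0.0276684792.
P(T2 | evidence) = 0.0000938904 / 0.0276684792 ≈ 0.0034.

0.0034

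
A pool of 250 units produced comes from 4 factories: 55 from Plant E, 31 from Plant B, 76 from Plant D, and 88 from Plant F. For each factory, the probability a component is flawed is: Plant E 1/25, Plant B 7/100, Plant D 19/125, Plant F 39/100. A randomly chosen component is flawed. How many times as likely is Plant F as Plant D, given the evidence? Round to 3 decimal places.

Compute prior × likelihood for every hypothesis:
  Plant E: 0.22 × 0.04 = 0.0088
  Plant B: 0.124 × 0.07 = 0.00868
  Plant D: 0.304 × 0.152 = 0.046208
  Plant F: 0.352 × 0.39 = 0.13728
Normalizing constant = 0.200968.
The ratio is 0.13728 / 0.046208 (the normalizer cancels) = 2.971.

2.971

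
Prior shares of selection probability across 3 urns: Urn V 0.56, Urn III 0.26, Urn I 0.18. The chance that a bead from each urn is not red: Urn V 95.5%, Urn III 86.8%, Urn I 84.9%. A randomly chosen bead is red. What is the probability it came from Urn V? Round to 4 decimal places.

Taking complements, P(red | each) = Urn V 0.045, Urn III 0.132, Urn I 0.151.
Compute prior × likelihood for every hypothesis:
  Urn V: 0.56 × 0.045 = 0.0252
  Urn III: 0.26 × 0.132 = 0.03432
  Urn I: 0.18 × 0.151 = 0.02718
Normalizing constant = 0.0867.
P(Urn V | evidence) = 0.0252 / 0.0867 ≈ 0.2907.

0.2907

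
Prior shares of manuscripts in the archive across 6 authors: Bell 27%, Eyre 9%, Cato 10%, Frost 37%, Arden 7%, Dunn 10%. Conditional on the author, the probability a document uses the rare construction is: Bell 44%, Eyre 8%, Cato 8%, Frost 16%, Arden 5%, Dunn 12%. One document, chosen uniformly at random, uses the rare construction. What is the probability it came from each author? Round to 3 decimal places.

Bell 0.569, Eyre 0.034, Cato 0.038, Frost 0.284, Arden 0.017, Dunn 0.057

Unnormalized posteriors (prior × likelihood):
  Bell: 0.27 × 0.44 = 0.1188
  Eyre: 0.09 × 0.08 = 0.0072
  Cato: 0.1 × 0.08 = 0.008
  Frost: 0.37 × 0.16 = 0.0592
  Arden: 0.07 × 0.05 = 0.0035
  Dunn: 0.1 × 0.12 = 0.012
Total = 0.2087.
P(Bell | rare-form) = 0.1188/0.2087 ≈ 0.569
P(Eyre | rare-form) = 0.0072/0.2087 ≈ 0.034
P(Cato | rare-form) = 0.008/0.2087 ≈ 0.038
P(Frost | rare-form) = 0.0592/0.2087 ≈ 0.284
P(Arden | rare-form) = 0.0035/0.2087 ≈ 0.017
P(Dunn | rare-form) = 0.012/0.2087 ≈ 0.057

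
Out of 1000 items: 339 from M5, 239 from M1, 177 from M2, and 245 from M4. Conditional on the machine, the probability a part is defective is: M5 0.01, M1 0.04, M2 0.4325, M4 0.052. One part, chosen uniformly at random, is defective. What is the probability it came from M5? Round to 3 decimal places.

Unnormalized posteriors (prior × likelihood):
  M5: 0.339 × 0.01 = 0.00339
  M1: 0.239 × 0.04 = 0.00956
  M2: 0.177 × 0.4325 = 0.0765525
  M4: 0.245 × 0.052 = 0.01274
Normalizing constant = 0.1022425.
P(M5 | evidence) = 0.00339 / 0.1022425 ≈ 0.033.

0.033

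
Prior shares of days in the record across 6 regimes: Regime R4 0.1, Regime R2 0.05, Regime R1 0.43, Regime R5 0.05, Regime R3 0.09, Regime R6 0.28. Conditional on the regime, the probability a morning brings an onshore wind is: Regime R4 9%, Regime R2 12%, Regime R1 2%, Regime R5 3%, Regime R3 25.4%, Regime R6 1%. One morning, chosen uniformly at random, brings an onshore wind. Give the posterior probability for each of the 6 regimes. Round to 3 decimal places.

Unnormalized posteriors (prior × likelihood):
  Regime R4: 0.1 × 0.09 = 0.009
  Regime R2: 0.05 × 0.12 = 0.006
  Regime R1: 0.43 × 0.02 = 0.0086
  Regime R5: 0.05 × 0.03 = 0.0015
  Regime R3: 0.09 × 0.254 = 0.02286
  Regime R6: 0.28 × 0.01 = 0.0028
Total = 0.05076.
P(Regime R4 | onshore) = 0.009/0.05076 ≈ 0.177
P(Regime R2 | onshore) = 0.006/0.05076 ≈ 0.118
P(Regime R1 | onshore) = 0.0086/0.05076 ≈ 0.169
P(Regime R5 | onshore) = 0.0015/0.05076 ≈ 0.030
P(Regime R3 | onshore) = 0.02286/0.05076 ≈ 0.450
P(Regime R6 | onshore) = 0.0028/0.05076 ≈ 0.055

Regime R4 0.177, Regime R2 0.118, Regime R1 0.169, Regime R5 0.030, Regime R3 0.450, Regime R6 0.055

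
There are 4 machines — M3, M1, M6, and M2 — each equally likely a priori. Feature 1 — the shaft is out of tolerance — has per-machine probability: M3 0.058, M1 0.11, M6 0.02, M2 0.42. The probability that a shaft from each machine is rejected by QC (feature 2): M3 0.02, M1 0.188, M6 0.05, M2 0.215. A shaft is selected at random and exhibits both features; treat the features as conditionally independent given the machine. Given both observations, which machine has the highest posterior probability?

M2

Since the prior is uniform, the posterior is proportional to the likelihood:
  M3: 0.058 × 0.02 = 0.00116
  M1: 0.11 × 0.188 = 0.02068
  M6: 0.02 × 0.05 = 0.001
  M2: 0.42 × 0.215 = 0.0903
Normalizing constant = 0.11314.
Largest term belongs to M2, so M2 is most probable.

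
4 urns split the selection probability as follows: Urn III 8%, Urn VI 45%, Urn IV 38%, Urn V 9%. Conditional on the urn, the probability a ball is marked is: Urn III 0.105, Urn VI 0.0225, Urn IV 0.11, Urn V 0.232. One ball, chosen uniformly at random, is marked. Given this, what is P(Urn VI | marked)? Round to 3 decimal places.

0.125

Prior × likelihood for each hypothesis:
  Urn III: 0.08 × 0.105 = 0.0084
  Urn VI: 0.45 × 0.0225 = 0.010125
  Urn IV: 0.38 × 0.11 = 0.0418
  Urn V: 0.09 × 0.232 = 0.02088
Total = 0.081205.
P(Urn VI | evidence) = 0.010125 / 0.081205 ≈ 0.125.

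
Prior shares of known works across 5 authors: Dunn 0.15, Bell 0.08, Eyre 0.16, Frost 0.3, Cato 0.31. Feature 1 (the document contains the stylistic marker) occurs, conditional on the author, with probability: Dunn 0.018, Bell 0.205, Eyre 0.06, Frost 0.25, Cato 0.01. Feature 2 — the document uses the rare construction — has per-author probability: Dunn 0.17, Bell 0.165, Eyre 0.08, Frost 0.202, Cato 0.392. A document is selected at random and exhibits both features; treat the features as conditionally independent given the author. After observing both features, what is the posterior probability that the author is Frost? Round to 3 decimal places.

Prior × likelihood for each hypothesis:
  Dunn: 0.15 × 0.018 × 0.17 = 0.000459
  Bell: 0.08 × 0.205 × 0.165 = 0.002706
  Eyre: 0.16 × 0.06 × 0.08 = 0.000768
  Frost: 0.3 × 0.25 × 0.202 = 0.01515
  Cato: 0.31 × 0.01 × 0.392 = 0.0012152
Sum = 0.0202982.
P(Frost | evidence) = 0.01515 / 0.0202982 ≈ 0.746.

0.746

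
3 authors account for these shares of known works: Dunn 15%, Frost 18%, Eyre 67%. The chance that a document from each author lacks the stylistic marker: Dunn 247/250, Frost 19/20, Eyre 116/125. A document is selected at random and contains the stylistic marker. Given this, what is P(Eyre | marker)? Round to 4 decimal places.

Taking complements, P(marker | each) = Dunn 0.012, Frost 0.05, Eyre 0.072.
Compute prior × likelihood for every hypothesis:
  Dunn: 0.15 × 0.012 = 0.0018
  Frost: 0.18 × 0.05 = 0.009
  Eyre: 0.67 × 0.072 = 0.04824
Normalizing constant = 0.05904.
P(Eyre | evidence) = 0.04824 / 0.05904 ≈ 0.8171.

0.8171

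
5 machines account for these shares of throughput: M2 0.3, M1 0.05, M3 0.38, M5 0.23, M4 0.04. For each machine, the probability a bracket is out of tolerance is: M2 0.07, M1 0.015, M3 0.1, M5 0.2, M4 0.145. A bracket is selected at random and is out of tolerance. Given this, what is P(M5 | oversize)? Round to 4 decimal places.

Unnormalized posteriors (prior × likelihood):
  M2: 0.3 × 0.07 = 0.021
  M1: 0.05 × 0.015 = 0.00075
  M3: 0.38 × 0.1 = 0.038
  M5: 0.23 × 0.2 = 0.046
  M4: 0.04 × 0.145 = 0.0058
Total = 0.11155.
P(M5 | evidence) = 0.046 / 0.11155 ≈ 0.4124.

0.4124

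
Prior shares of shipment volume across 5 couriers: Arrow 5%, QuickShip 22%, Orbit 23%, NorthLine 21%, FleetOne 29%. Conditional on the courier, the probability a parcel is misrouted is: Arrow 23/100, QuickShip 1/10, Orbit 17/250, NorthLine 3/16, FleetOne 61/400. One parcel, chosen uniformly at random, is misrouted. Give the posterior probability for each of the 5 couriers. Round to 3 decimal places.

By Bayes' rule, posterior ∝ prior × likelihood:
  Arrow: 0.05 × 0.23 = 0.0115
  QuickShip: 0.22 × 0.1 = 0.022
  Orbit: 0.23 × 0.068 = 0.01564
  NorthLine: 0.21 × 0.1875 = 0.039375
  FleetOne: 0.29 × 0.1525 = 0.044225
Sum = 0.13274.
P(Arrow | misrouted) = 0.0115/0.13274 ≈ 0.087
P(QuickShip | misrouted) = 0.022/0.13274 ≈ 0.166
P(Orbit | misrouted) = 0.01564/0.13274 ≈ 0.118
P(NorthLine | misrouted) = 0.039375/0.13274 ≈ 0.297
P(FleetOne | misrouted) = 0.044225/0.13274 ≈ 0.333

Arrow 0.087, QuickShip 0.166, Orbit 0.118, NorthLine 0.297, FleetOne 0.333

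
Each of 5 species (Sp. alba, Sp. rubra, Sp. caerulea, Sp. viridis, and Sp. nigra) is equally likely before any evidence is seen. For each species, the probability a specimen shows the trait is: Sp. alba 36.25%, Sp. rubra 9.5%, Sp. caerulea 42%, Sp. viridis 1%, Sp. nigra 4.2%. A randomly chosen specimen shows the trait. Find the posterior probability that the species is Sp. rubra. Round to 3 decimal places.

0.102

With a uniform prior (1/5 each), posterior ∝ likelihood:
  Sp. alba: 0.3625
  Sp. rubra: 0.095
  Sp. caerulea: 0.42
  Sp. viridis: 0.01
  Sp. nigra: 0.042
Total = 0.9295.
P(Sp. rubra | evidence) = 0.095 / 0.9295 ≈ 0.102.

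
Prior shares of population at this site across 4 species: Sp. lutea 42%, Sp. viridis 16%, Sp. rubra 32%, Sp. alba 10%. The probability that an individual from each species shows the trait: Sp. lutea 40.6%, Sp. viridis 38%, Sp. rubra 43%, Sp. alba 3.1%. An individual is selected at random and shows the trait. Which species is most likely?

Prior × likelihood for each hypothesis:
  Sp. lutea: 0.42 × 0.406 = 0.17052
  Sp. viridis: 0.16 × 0.38 = 0.0608
  Sp. rubra: 0.32 × 0.43 = 0.1376
  Sp. alba: 0.1 × 0.031 = 0.0031
Sum = 0.37202.
Largest term belongs to Sp. lutea, so Sp. lutea is most probable.

Sp. lutea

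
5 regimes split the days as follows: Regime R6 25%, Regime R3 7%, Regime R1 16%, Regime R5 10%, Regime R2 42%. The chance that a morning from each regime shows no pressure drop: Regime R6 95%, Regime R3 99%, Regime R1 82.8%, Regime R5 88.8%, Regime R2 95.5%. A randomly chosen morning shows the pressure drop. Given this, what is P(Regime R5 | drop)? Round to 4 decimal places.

0.1581

Taking complements, P(drop | each) = Regime R6 0.05, Regime R3 0.01, Regime R1 0.172, Regime R5 0.112, Regime R2 0.045.
Unnormalized posteriors (prior × likelihood):
  Regime R6: 0.25 × 0.05 = 0.0125
  Regime R3: 0.07 × 0.01 = 0.0007
  Regime R1: 0.16 × 0.172 = 0.02752
  Regime R5: 0.1 × 0.112 = 0.0112
  Regime R2: 0.42 × 0.045 = 0.0189
Normalizing constant = 0.07082.
P(Regime R5 | evidence) = 0.0112 / 0.07082 ≈ 0.1581.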